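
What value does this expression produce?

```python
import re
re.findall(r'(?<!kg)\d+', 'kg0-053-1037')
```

['053', '1037']

Because the assertion is negative and zero-width, positions next to the forbidden text are skipped.
Walking the string: at [4:7] → '053'; at [8:12] → '1037'.
Since nothing is captured, `findall` lists the 2 matched substrings directly.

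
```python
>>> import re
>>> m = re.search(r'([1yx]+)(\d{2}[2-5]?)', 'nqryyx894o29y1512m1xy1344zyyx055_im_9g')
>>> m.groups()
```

Pattern: one or more of one of [1yx] (captured); then exactly 2 of a digit, then optionally a character in [2-5] (captured).
`re.search` scans for the first position where the pattern succeeds.
The match spans [3:9] → 'yyx894'.
Captured: group 1 = 'yyx', group 2 = '894'.

('yyx', '894')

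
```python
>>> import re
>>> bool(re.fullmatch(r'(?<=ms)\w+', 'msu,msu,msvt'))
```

False

Because the assertion is zero-width, the text it checks is not consumed and won't appear in the result.
`re.fullmatch` is like wrapping the pattern in `^…$` (in single-line mode).
Here there's no way to consume every character, so the call returns None, and `bool(None)` is False.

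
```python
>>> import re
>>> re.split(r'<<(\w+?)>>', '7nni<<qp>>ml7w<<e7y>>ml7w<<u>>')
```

['7nni', 'qp', 'ml7w', 'e7y', 'ml7w', 'u', '']

Matches to split on: at [4:10] → '<<qp>>'; at [14:21] → '<<e7y>>'; at [25:30] → '<<u>>'.
With a capturing group present, the delimiter's captured portion is kept in the result list.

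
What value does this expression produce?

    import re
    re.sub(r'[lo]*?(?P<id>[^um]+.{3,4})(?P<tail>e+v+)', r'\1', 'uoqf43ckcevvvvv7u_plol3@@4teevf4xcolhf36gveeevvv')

This matches zero or more of one of [lo] (lazy); then one or more of any character except [um], then 3 to 4 of any character (captured as 'id'); then one or more of a literal 'e', then one or more of a literal 'v' (captured as 'tail').
A non-greedy quantifier consumes as few characters as it can — just enough that the remainder of the pattern still matches from where it stops; whatever follows it matches normally.
Matches: at [1:15] → 'oqf43ckcevvvvv'; at [17:48] → '_plol3@@4teevf4xcolhf36gveeevvv'.
Each match is replaced using the text its own group 1 captured.

'uoqf43ckc7u_plol3@@4teevf4xcolhf36gvee'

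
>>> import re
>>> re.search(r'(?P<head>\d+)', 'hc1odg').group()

'1'

Pattern: one or more of a digit (captured as 'head').
The match spans [2:3] → '1'.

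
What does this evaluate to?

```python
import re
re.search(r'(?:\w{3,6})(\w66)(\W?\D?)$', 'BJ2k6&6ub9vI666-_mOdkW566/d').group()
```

Pattern: 3 to 6 of a word character (non-capturing group); then a word character, then the literal '66' (captured); then optionally a non-word character, then optionally a non-digit (captured); then anchored at the end.
Unlike `match`, `search` isn't anchored — it looks for the pattern anywhere in the string.
The match spans [16:27] → '_mOdkW566/d'.
Captured: group 1 = '566', group 2 = '/d'.

'_mOdkW566/d'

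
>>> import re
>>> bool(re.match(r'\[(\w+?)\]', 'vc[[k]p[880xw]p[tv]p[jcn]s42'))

False

`re.match` won't scan ahead — the pattern has to work from the very first character.
Here the pattern fails at index 0, so the call returns None, and `bool(None)` is False.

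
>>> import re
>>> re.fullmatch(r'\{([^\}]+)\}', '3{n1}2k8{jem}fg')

`re.fullmatch` is like wrapping the pattern in `^…$` (in single-line mode).
Here the string isn't matched end-to-end, so the call returns None.

None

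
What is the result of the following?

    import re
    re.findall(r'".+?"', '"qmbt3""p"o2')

['"qmbt3"', '"p"']

No capturing groups, so `findall` returns the 2 full match strings.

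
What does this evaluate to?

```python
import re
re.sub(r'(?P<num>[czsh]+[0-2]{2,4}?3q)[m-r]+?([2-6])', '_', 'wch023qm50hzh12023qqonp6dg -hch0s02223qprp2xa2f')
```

Pattern: one or more of one of [czsh], then 2 to 4 of a character in [0-2] (lazy), then the literal '3q' (captured as 'num'); then one or more of a character in [m-r] (lazy); then a character in [2-6] (captured).
`sub` substitutes '_' at each match site.

'w_0_dg -hch0_xa2f'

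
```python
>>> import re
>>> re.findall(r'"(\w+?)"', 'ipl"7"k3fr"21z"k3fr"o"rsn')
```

['7', '21z', 'o']

With a single group, `findall` returns only what that group captured — 3 items.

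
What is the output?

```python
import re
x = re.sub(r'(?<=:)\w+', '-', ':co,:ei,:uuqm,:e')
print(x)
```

The lookaround is zero-width — it requires the adjacent text to match without consuming it, so the asserted text isn't part of the match.
`sub` substitutes '-' at each match site.

:-,:-,:-,:-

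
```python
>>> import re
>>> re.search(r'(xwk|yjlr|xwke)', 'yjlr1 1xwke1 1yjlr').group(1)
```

'yjlr'

`re.search` scans for the first position where the pattern succeeds.
The match spans [0:4] → 'yjlr'.
Captured: group 1 = 'yjlr'.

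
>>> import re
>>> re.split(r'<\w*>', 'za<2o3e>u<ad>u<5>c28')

Matches to split on: at [2:8] → '<2o3e>'; at [9:13] → '<ad>'; at [14:17] → '<5>'.
The string is cut at each match, leaving 4 pieces.

['za', 'u', 'u', 'c28']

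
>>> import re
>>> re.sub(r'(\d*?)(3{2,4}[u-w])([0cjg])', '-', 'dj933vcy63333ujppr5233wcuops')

'dj-y-ppr-uops'

The pattern matches zero or more of a digit (lazy) (captured); then 2 to 4 of the literal '3', then a character in [u-w] (captured); then one of [0cjg] (captured).
Matches: at [2:7] → '933vc'; at [8:15] → '63333uj'; at [18:24] → '5233wc'.
Each match is replaced by '-'.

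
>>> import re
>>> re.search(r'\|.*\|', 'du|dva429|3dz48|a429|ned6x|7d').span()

Unlike `match`, `search` isn't anchored — it looks for the pattern anywhere in the string.
The match spans [2:27] → '|dva429|3dz48|a429|ned6x|'.

(2, 27)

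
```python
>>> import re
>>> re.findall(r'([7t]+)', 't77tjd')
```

The pattern matches one or more of one of [7t] (captured).
Walking the string: at [0:4] match 't77t', group 1 = 't77t'.
With a single group, `findall` returns only what that group captured — 1 item.

['t77t']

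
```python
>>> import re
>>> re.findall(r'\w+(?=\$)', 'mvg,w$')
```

['w']

The lookaround is zero-width — it requires the adjacent text to match without consuming it, so the asserted text isn't part of the match.
Scanning left to right: at [4:5] → 'w'.
Since nothing is captured, `findall` lists the 1 matched substring directly.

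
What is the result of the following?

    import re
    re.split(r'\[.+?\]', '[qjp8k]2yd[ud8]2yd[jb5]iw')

['', '2yd', '2yd', 'iw']

Because the quantifier is non-greedy, it stops expanding at the earliest point where the rest of the pattern can succeed.
`split` removes every match and returns the 4 fragments in between.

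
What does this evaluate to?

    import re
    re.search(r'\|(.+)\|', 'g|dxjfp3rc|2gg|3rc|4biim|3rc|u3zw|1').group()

The match spans [1:34] → '|dxjfp3rc|2gg|3rc|4biim|3rc|u3zw|'.

'|dxjfp3rc|2gg|3rc|4biim|3rc|u3zw|'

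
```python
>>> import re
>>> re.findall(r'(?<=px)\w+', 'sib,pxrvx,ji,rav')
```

The positive lookaround only admits positions where the adjacent text matches; those characters stay outside the span.
`findall` yields the raw match text (1 of them) because the pattern has no groups.

['rvx']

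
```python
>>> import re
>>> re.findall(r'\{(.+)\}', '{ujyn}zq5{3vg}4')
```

`findall` collects group 1 from the one match (1 total).

['ujyn}zq5{3vg']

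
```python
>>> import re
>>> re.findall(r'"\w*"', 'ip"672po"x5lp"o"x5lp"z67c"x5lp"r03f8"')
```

Matches: at [2:9] → '"672po"'; at [13:16] → '"o"'; at [20:26] → '"z67c"'; at [30:37] → '"r03f8"'.
No capturing groups, so `findall` returns the 4 full match strings.

['"672po"', '"o"', '"z67c"', '"r03f8"']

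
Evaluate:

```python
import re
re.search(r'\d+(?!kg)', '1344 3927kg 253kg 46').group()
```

'1344'

The negative lookahead/lookbehind blocks any match where the forbidden context is present.
The match spans [0:4] → '1344'.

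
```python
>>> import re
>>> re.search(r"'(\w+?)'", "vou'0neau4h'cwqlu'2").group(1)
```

'0neau4h'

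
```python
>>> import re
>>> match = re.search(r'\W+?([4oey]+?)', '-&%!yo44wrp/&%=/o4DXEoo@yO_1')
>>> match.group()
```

'-&%!y'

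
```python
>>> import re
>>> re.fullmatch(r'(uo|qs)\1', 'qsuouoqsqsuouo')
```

None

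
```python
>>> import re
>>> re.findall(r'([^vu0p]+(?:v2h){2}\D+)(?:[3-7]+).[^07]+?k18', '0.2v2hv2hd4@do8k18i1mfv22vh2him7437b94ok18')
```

['.2v2hv2hd']

Pattern: one or more of any character except [vu0p], then the literal 'v2h' repeated 2 times, then one or more of a non-digit (captured); then one or more of a character in [3-7] (non-capturing group); then any character, then one or more of any character except [07] (lazy), then the literal 'k18'.
Walking the string: at [1:18] match '.2v2hv2hd4@do8k18', group 1 = '.2v2hv2hd'.
`findall` collects group 1 from the one match (1 total).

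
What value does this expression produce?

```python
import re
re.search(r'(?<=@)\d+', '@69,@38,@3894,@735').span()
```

(1, 3)

Because the assertion is zero-width, the text it checks is not consumed and won't appear in the result.
The match spans [1:3] → '69'.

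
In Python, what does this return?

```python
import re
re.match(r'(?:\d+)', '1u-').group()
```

The pattern matches one or more of a digit (non-capturing group).
`match` is anchored at position 0; if the pattern doesn't fit there, it returns None.
The match spans [0:1] → '1'.

'1'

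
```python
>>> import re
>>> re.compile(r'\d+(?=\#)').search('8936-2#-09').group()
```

'2'

The `(?=…)`/`(?<=…)` assertion just peeks at neighbouring text; it doesn't advance the match position.
`search` walks the string left to right and returns the first match it finds.
The match spans [5:6] → '2'.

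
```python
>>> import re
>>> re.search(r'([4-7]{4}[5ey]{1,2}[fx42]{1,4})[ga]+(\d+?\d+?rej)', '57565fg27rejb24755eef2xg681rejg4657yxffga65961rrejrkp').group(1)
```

'57565f'

Pattern: exactly 4 of a character in [4-7], then 1 to 2 of one of [5ey], then 1 to 4 of one of [fx42] (captured); then one or more of one of [ga]; then one or more of a digit (lazy), then one or more of a digit (lazy), then the literal 'rej' (captured).
`re.search` tries every starting position until one works.
The match spans [0:12] → '57565fg27rej'.
Captured: group 1 = '57565f', group 2 = '27rej'.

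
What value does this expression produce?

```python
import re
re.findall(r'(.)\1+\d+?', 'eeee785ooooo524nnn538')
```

`\1` has to match the exact text group 1 already captured.
One capturing group, so `findall` returns just the captured substring from each match — 3 in all.

['e', 'o', 'n']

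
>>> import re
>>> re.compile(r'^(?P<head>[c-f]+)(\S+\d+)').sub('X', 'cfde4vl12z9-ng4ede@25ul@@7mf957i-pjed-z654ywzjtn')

`sub` substitutes 'X' at each match site.

'Xywzjtn'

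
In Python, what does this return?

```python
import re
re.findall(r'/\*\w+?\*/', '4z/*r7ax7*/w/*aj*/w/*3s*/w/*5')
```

['/*r7ax7*/', '/*aj*/', '/*3s*/']

Matches: at [2:11] → '/*r7ax7*/'; at [12:18] → '/*aj*/'; at [19:25] → '/*3s*/'.
With no groups in the pattern, `findall` gives back each whole match — 3 here.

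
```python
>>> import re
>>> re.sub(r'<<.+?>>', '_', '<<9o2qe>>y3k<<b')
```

'_y3k<<b'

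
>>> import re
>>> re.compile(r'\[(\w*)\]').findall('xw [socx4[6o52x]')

['6o52x']

Walking the string: at [9:16] match '[6o52x]', group 1 = '6o52x'.
`findall` collects group 1 from the one match (1 total).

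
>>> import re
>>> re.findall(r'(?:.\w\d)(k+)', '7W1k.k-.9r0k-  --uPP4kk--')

['k', 'k', 'kk']

This matches any character, then a word character, then a digit (non-capturing group); then one or more of a literal 'k' (captured).
Scanning left to right: at [0:4] match '7W1k', group 1 = 'k'; at [8:12] match '9r0k', group 1 = 'k'; at [18:23] match 'PP4kk', group 1 = 'kk'.
One capturing group, so `findall` returns just the captured substring from each match — 3 in all.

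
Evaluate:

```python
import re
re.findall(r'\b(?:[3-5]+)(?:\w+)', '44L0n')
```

This matches a word boundary (`\b`, zero-width); then one or more of a character in [3-5] (non-capturing group); then one or more of a word character (non-capturing group).
Scanning left to right: at [0:5] → '44L0n'.
No capturing groups, so `findall` returns the 1 full match string.

['44L0n']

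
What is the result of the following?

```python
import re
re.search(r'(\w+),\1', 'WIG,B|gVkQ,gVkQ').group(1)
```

The match spans [6:15] → 'gVkQ,gVkQ'.
Captured: group 1 = 'gVkQ'.

'gVkQ'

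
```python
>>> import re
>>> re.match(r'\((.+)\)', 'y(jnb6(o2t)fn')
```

With `match`, the pattern is implicitly anchored at the beginning.
Here position 0 doesn't satisfy it, so the call returns None.

None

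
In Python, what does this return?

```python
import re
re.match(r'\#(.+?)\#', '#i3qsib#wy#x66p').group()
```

'#i3qsib#'

`re.match` won't scan ahead — the pattern has to work from the very first character.
The match spans [0:8] → '#i3qsib#'.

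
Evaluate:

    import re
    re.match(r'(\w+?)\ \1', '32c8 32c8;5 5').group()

After group 1 captures some text, `\1` only succeeds where that same text appears again.
`re.match` won't scan ahead — the pattern has to work from the very first character.
The match spans [0:9] → '32c8 32c8'.
Captured: group 1 = '32c8'.

'32c8 32c8'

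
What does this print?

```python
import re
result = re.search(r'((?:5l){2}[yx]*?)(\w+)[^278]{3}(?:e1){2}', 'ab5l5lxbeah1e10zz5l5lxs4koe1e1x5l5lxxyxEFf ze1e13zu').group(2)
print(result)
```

Pattern: the literal '5l' repeated 2 times, then zero or more of one of [yx] (lazy) (captured); then one or more of a word character (captured); then exactly 3 of any character except [278], then the literal 'e1' repeated 2 times.
Lazy quantifiers expand one character at a time until the remainder of the pattern can match.
`search` walks the string left to right and returns the first match it finds.
The match spans [2:48] → '5l5lxbeah1e10zz5l5lxs4koe1e1x5l5lxxyxEFf ze1e1'.
Captured: group 1 = '5l5l', group 2 = 'xbeah1e10zz5l5lxs4koe1e1x5l5lxxyxEF'.

xbeah1e10zz5l5lxs4koe1e1x5l5lxxyxEF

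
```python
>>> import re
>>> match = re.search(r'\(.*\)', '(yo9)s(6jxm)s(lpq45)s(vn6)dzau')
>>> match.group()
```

'(yo9)s(6jxm)s(lpq45)s(vn6)'

`re.search` scans for the first position where the pattern succeeds.
The match spans [0:26] → '(yo9)s(6jxm)s(lpq45)s(vn6)'.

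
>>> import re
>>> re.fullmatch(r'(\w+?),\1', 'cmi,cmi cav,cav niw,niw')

`\1` is not a pattern — it's the concrete string captured by group 1, re-applied verbatim.
For `fullmatch`, every character of the input must be accounted for by the pattern.
Here the pattern can't cover the whole string, so the call returns None.

None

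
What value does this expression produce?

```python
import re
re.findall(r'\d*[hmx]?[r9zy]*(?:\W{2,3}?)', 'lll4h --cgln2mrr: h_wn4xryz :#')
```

['4h -', '2mrr: ', '4xryz :']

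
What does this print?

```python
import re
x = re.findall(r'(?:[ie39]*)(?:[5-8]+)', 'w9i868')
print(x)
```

Pattern: zero or more of one of [ie39] (non-capturing group); then one or more of a character in [5-8] (non-capturing group).
`findall` yields the raw match text (1 of them) because the pattern has no groups.

['9i868']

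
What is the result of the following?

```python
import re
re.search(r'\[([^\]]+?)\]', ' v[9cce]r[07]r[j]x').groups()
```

('9cce',)

`re.search` tries every starting position until one works.
The match spans [2:8] → '[9cce]'.
Captured: group 1 = '9cce'.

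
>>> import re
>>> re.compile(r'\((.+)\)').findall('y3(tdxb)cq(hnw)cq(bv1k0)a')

['tdxb)cq(hnw)cq(bv1k0']

Matches: at [2:24] match '(tdxb)cq(hnw)cq(bv1k0)', group 1 = 'tdxb)cq(hnw)cq(bv1k0'.
With a single group, `findall` returns only what that group captured — 1 item.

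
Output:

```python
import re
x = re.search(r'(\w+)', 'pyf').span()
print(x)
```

(0, 3)

The pattern matches one or more of a word character (captured).
The match spans [0:3] → 'pyf'.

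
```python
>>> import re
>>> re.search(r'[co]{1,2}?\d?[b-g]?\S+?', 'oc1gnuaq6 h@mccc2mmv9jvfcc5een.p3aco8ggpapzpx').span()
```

Pattern: 1 to 2 of one of [co] (lazy), then optionally a digit, then optionally a character in [b-g]; then one or more of a non-whitespace character (lazy).
A `+?`/`*?`/`{m,n}?` starts at its minimum and grows only as far as needed for what follows to match.
Unlike `match`, `search` isn't anchored — it looks for the pattern anywhere in the string.
The match spans [0:3] → 'oc1'.

(0, 3)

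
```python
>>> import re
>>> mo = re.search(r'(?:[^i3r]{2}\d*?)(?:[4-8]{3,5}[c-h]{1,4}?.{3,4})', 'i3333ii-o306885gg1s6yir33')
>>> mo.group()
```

'-o306885gg1s6'

Pattern: exactly 2 of any character except [i3r], then zero or more of a digit (lazy) (non-capturing group); then 3 to 5 of a character in [4-8], then 1 to 4 of a character in [c-h] (lazy), then 3 to 4 of any character (non-capturing group).
Lazy quantifiers expand one character at a time until the remainder of the pattern can match.
Unlike `match`, `search` isn't anchored — it looks for the pattern anywhere in the string.
The match spans [7:20] → '-o306885gg1s6'.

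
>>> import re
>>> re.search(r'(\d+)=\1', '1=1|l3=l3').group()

The backreference `\1` re-matches whatever the first group consumed, character for character.
`search` walks the string left to right and returns the first match it finds.
The match spans [0:3] → '1=1'.
Captured: group 1 = '1'.

'1=1'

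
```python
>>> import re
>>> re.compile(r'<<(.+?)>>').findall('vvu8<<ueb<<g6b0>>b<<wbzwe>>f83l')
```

['ueb<<g6b0', 'wbzwe']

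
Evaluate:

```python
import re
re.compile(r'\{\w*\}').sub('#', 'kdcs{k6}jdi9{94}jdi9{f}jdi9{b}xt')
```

`sub` substitutes '#' at each match site.

'kdcs#jdi9#jdi9#jdi9#xt'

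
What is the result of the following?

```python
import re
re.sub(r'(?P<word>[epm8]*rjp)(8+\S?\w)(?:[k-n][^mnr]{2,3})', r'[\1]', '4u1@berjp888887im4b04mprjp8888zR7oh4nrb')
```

Pattern: zero or more of one of [epm8], then the literal 'rjp' (captured as 'word'); then one or more of the literal '8', then optionally a non-whitespace character, then a word character (captured); then a character in [k-n], then 2 to 3 of any character except [mnr] (non-capturing group).
`\1` in the replacement pulls in group 1's text for each match.

'4u1@b[erjp]4mprjp8888zR7oh4nrb'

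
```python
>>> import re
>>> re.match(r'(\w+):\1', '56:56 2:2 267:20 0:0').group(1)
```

'56'

The match spans [0:5] → '56:56'.
Captured: group 1 = '56'.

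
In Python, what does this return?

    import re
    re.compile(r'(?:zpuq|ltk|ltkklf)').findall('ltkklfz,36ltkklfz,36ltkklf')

['ltk', 'ltk', 'ltk']

Branches in `(...|...)` are attempted left-to-right; the first branch that allows the whole pattern to succeed is taken.
No capturing groups, so `findall` returns the 3 full match strings.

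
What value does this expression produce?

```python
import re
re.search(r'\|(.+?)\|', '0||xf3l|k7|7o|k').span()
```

(1, 8)

With the lazy modifier that quantifier settles for the fewest repetitions that let the rest of the pattern succeed (the atoms after it are unaffected and can still be greedy).
The match spans [1:8] → '||xf3l|'.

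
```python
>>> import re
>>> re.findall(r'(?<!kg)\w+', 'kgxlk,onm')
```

['kgxlk', 'onm']

A negative assertion filters positions out without eating any characters.
Scanning left to right: at [0:5] → 'kgxlk'; at [6:9] → 'onm'.
Since nothing is captured, `findall` lists the 2 matched substrings directly.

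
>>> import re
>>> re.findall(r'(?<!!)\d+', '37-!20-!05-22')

The negative lookahead/lookbehind blocks any match where the forbidden context is present.
Walking the string: at [0:2] → '37'; at [5:6] → '0'; at [9:10] → '5'; at [11:13] → '22'.
Since nothing is captured, `findall` lists the 4 matched substrings directly.

['37', '0', '5', '22']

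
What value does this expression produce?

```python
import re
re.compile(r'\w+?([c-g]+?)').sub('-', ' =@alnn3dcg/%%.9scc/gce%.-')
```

' =@--/%%.-c/-e%.-'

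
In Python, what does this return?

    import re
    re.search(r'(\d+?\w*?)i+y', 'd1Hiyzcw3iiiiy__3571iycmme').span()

With the lazy modifier that quantifier settles for the fewest repetitions that let the rest of the pattern succeed (the atoms after it are unaffected and can still be greedy).
The match spans [1:5] → '1Hiy'.

(1, 5)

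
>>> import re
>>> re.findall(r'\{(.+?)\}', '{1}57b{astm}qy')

A non-greedy quantifier consumes as few characters as it can — just enough that the remainder of the pattern still matches from where it stops; whatever follows it matches normally.
Scanning left to right: at [0:3] match '{1}', group 1 = '1'; at [6:12] match '{astm}', group 1 = 'astm'.
One capturing group, so `findall` returns just the captured substring from each match — 2 in all.

['1', 'astm']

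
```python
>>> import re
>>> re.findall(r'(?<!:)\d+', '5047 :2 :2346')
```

A negative assertion filters positions out without eating any characters.
Walking the string: at [0:4] → '5047'; at [10:13] → '346'.
With no groups in the pattern, `findall` gives back each whole match — 2 here.

['5047', '346']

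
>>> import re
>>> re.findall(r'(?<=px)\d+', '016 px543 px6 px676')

['543', '6', '676']

The positive lookaround only admits positions where the adjacent text matches; those characters stay outside the span.
Scanning left to right: at [6:9] → '543'; at [12:13] → '6'; at [16:19] → '676'.
With no groups in the pattern, `findall` gives back each whole match — 3 here.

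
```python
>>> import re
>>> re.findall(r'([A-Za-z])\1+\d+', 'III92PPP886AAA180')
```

A backreference is literal: `\1` must see the identical characters the first group matched.
Walking the string: at [0:5] match 'III92', group 1 = 'I'; at [5:11] match 'PPP886', group 1 = 'P'; at [11:17] match 'AAA180', group 1 = 'A'.
Because there's exactly one group, `findall` drops the full match and keeps group 1 from each hit.

['I', 'P', 'A']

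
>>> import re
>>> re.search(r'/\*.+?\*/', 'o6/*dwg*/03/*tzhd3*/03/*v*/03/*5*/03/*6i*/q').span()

(2, 9)

A non-greedy quantifier consumes as few characters as it can — just enough that the remainder of the pattern still matches from where it stops; whatever follows it matches normally.
`search` walks the string left to right and returns the first match it finds.
The match spans [2:9] → '/*dwg*/'.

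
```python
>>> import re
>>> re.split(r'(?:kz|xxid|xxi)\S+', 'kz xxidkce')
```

Each match becomes a cut point; 2 segments remain.

['kz ', '']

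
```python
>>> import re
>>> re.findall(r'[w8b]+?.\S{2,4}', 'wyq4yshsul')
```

['wyq4ys']

This matches one or more of one of [w8b] (lazy); then any character, then 2 to 4 of a non-whitespace character.
Matches: at [0:6] → 'wyq4ys'.
No capturing groups, so `findall` returns the 1 full match string.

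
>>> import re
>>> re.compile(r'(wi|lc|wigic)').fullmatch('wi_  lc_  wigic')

None

`re.fullmatch` is like wrapping the pattern in `^…$` (in single-line mode).
Here the string isn't matched end-to-end, so the call returns None.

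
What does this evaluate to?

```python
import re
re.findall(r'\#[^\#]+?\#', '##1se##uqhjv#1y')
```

['#1se#', '#uqhjv#']

With no groups in the pattern, `findall` gives back each whole match — 2 here.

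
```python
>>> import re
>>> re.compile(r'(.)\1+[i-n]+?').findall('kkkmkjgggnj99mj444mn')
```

The backreference `\1` re-matches whatever the first group consumed, character for character.
Matches: at [0:4] match 'kkkm', group 1 = 'k'; at [6:10] match 'gggn', group 1 = 'g'; at [11:14] match '99m', group 1 = '9'; at [15:19] match '444m', group 1 = '4'.
With a single group, `findall` returns only what that group captured — 4 items.

['k', 'g', '9', '4']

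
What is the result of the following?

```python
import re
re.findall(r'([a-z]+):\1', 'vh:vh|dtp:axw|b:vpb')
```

After group 1 captures some text, `\1` only succeeds where that same text appears again.
Because there's exactly one group, `findall` drops the full match and keeps group 1 from the one hit.

['vh']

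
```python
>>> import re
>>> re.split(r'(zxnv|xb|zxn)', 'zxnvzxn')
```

['', 'zxnv', '', 'zxn', '']

The regex engine tests alternatives in the order written; an earlier branch that matches wins even if a later one would match more.
`re.split` interleaves the captured-group text with the surrounding fragments.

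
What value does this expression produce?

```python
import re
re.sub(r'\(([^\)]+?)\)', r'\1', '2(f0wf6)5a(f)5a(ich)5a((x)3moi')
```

Each match is replaced using the text its own group 1 captured.

'2f0wf65af5aich5a(x3moi'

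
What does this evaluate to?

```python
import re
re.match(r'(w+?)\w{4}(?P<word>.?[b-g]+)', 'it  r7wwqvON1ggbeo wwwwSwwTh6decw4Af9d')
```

`match` is anchored at position 0; if the pattern doesn't fit there, it returns None.
Here position 0 doesn't satisfy it, so the call returns None.

None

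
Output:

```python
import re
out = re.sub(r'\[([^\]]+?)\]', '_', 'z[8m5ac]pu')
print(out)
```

`sub` substitutes '_' at each match site.

z_pu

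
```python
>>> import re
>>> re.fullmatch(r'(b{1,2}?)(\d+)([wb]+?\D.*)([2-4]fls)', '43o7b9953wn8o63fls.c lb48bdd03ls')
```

None

Pattern: 1 to 2 of a literal 'b' (lazy) (captured); then one or more of a digit (captured); then one or more of one of [wb] (lazy), then a non-digit, then zero or more of any character (captured); then a character in [2-4], then the literal 'fls' (captured).
`fullmatch` succeeds only if the pattern covers the string from start to end.
Here there's no way to consume every character, so the call returns None.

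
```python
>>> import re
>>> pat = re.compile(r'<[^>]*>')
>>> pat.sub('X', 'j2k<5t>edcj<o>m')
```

`sub` substitutes 'X' at each match site.

'j2kXedcjXm'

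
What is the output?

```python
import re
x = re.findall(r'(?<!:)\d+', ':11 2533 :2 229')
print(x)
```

['1', '2533', '229']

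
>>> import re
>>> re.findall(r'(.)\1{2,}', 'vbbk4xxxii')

The backreference `\1` re-matches whatever the first group consumed, character for character.
With a single group, `findall` returns only what that group captured — 1 item.

['x']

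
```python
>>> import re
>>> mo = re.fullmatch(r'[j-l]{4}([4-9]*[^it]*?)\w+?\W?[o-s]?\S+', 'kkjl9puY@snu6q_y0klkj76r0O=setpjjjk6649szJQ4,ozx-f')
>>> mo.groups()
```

Pattern: exactly 4 of a character in [j-l]; then zero or more of a character in [4-9], then zero or more of any character except [it] (lazy) (captured); then one or more of a word character (lazy), then optionally a non-word character; then optionally a character in [o-s], then one or more of a non-whitespace character.
Lazy quantifiers expand one character at a time until the remainder of the pattern can match.
For `fullmatch`, every character of the input must be accounted for by the pattern.
The match spans [0:50] → 'kkjl9puY@snu6q_y0klkj76r0O=setpjjjk6649szJQ4,ozx-f'.
Captured: group 1 = '9'.

('9',)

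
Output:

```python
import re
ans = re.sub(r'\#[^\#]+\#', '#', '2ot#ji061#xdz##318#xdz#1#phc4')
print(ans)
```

Each match is replaced by '#'.

2ot#xdz##xdz#phc4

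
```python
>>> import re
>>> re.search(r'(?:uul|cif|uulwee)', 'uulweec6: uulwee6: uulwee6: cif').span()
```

(0, 3)

Alternation isn't longest-match — the leftmost alternative that fits at this position is chosen.
`re.search` scans for the first position where the pattern succeeds.
The match spans [0:3] → 'uul'.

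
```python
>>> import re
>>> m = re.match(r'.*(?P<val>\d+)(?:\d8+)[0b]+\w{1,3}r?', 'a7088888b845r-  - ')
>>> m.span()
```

This matches zero or more of any character; then one or more of a digit (captured as 'val'); then a digit, then one or more of a literal '8' (non-capturing group); then one or more of one of [0b], then 1 to 3 of a word character, then optionally the literal 'r'.
With `match`, the pattern is implicitly anchored at the beginning.
The match spans [0:13] → 'a7088888b845r'.
Captured: group 1 = '8'.

(0, 13)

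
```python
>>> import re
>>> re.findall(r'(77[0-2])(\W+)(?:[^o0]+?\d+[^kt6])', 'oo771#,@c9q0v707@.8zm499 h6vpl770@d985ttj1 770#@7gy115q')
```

[('771', '#,@'), ('770', '@'), ('770', '#@')]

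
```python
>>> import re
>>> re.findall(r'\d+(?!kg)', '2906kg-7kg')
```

The negative lookaround is zero-width — it rules out positions where the adjacent text would match, without consuming anything.
With no groups in the pattern, `findall` gives back each whole match — 1 here.

['290']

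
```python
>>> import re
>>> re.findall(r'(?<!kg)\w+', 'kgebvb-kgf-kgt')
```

['kgebvb', 'kgf', 'kgt']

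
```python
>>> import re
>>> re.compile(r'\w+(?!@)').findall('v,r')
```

['v', 'r']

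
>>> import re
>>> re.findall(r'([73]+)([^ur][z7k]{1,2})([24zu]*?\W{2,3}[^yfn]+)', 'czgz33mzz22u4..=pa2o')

[('33', 'mzz', '22u4..=pa2o')]

Multiple groups make `findall` return tuples — one 3-tuple for the one match.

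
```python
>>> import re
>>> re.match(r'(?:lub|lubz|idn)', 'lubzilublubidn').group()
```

Branches in `(...|...)` are attempted left-to-right; the first branch that allows the whole pattern to succeed is taken.
`match` is anchored at position 0; if the pattern doesn't fit there, it returns None.
The match spans [0:3] → 'lub'.

'lub'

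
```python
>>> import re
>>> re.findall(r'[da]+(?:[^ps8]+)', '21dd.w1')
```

['dd.w1']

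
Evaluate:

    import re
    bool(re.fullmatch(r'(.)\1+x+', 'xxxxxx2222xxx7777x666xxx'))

False

`re.fullmatch` is like wrapping the pattern in `^…$` (in single-line mode).
Here the pattern can't cover the whole string, so the call returns None, and `bool(None)` is False.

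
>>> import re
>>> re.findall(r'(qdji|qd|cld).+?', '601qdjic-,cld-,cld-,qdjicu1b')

`|` is ordered: at each position the engine commits to the first alternative that works.
One capturing group, so `findall` returns just the captured substring from each match — 4 in all.

['qdji', 'cld', 'cld', 'qdji']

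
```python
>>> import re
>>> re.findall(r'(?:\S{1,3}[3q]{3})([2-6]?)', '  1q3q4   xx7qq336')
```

['4', '3']

The pattern matches 1 to 3 of a non-whitespace character, then exactly 3 of one of [3q] (non-capturing group); then optionally a character in [2-6] (captured).
`findall` collects group 1 from each match (2 total).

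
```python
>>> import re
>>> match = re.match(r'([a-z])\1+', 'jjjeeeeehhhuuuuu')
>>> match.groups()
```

The match spans [0:3] → 'jjj'.
Captured: group 1 = 'j'.

('j',)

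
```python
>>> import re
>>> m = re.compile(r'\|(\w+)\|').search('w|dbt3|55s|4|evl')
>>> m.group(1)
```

`search` walks the string left to right and returns the first match it finds.
The match spans [1:7] → '|dbt3|'.
Captured: group 1 = 'dbt3'.

'dbt3'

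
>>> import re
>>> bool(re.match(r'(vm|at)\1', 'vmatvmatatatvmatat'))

With `match`, the pattern is implicitly anchored at the beginning.
Here position 0 doesn't satisfy it, so the call returns None, and `bool(None)` is False.

False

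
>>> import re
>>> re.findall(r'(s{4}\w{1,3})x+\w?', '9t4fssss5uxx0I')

The pattern matches exactly 4 of a literal 's', then 1 to 3 of a word character (captured); then one or more of the literal 'x', then optionally a word character.
Matches: at [4:13] match 'ssss5uxx0', group 1 = 'ssss5ux'.
One capturing group, so `findall` returns just the captured substring from the one match — 1 in all.

['ssss5ux']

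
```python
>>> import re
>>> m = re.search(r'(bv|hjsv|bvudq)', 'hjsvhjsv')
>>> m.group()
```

'hjsv'

`search` walks the string left to right and returns the first match it finds.
The match spans [0:4] → 'hjsv'.
Captured: group 1 = 'hjsv'.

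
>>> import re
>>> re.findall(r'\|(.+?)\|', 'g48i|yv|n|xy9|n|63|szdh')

['yv', 'xy9', '63']

Scanning left to right: at [4:8] match '|yv|', group 1 = 'yv'; at [9:14] match '|xy9|', group 1 = 'xy9'; at [15:19] match '|63|', group 1 = '63'.
With a single group, `findall` returns only what that group captured — 3 items.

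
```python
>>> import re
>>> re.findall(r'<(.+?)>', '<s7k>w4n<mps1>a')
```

Lazy quantifiers expand one character at a time until the remainder of the pattern can match.
Scanning left to right: at [0:5] match '<s7k>', group 1 = 's7k'; at [8:14] match '<mps1>', group 1 = 'mps1'.
`findall` collects group 1 from each match (2 total).

['s7k', 'mps1']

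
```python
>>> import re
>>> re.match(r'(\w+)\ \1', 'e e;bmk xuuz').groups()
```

After group 1 captures some text, `\1` only succeeds where that same text appears again.
`re.match` only tries the pattern at the start of the string.
The match spans [0:3] → 'e e'.
Captured: group 1 = 'e'.

('e',)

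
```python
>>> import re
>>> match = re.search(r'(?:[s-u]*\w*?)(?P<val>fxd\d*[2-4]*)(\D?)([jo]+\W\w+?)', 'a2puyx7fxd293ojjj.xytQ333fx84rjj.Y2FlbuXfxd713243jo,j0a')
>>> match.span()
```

Pattern: zero or more of a character in [s-u], then zero or more of a word character (lazy) (non-capturing group); then the literal 'fxd', then zero or more of a digit, then zero or more of a character in [2-4] (captured as 'val'); then optionally a non-digit (captured); then one or more of one of [jo], then a non-word character, then one or more of a word character (lazy) (captured).
With the lazy modifier that quantifier settles for the fewest repetitions that let the rest of the pattern succeed (the atoms after it are unaffected and can still be greedy).
`re.search` tries every starting position until one works.
The match spans [0:19] → 'a2puyx7fxd293ojjj.x'.
Captured: group 1 = 'fxd293', group 2 = 'o', group 3 = 'jjj.x'.

(0, 19)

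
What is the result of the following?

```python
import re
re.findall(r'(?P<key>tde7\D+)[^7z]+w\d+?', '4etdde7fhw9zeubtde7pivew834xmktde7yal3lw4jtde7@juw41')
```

Pattern: the literal 'td', then the literal 'e7', then one or more of a non-digit (captured as 'key'); then one or more of any character except [7z]; then the literal 'w', then one or more of a digit (lazy).
Matches: at [15:25] match 'tde7pivew8', group 1 = 'tde7piv'; at [30:41] match 'tde7yal3lw4', group 1 = 'tde7yal'; at [42:51] match 'tde7@juw4', group 1 = 'tde7@j'.
`findall` collects group 1 from each match (3 total).

['tde7piv', 'tde7yal', 'tde7@j']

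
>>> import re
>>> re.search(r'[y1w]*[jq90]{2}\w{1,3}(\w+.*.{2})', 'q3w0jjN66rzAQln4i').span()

(2, 17)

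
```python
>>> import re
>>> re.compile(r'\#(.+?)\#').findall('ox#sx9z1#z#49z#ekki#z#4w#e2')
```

['sx9z1', '49z', 'z']

Because there's exactly one group, `findall` drops the full match and keeps group 1 from each hit.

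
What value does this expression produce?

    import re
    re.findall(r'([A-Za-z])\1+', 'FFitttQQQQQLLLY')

`\1` has to match the exact text group 1 already captured.
Scanning left to right: at [0:2] match 'FF', group 1 = 'F'; at [3:6] match 'ttt', group 1 = 't'; at [6:11] match 'QQQQQ', group 1 = 'Q'; at [11:14] match 'LLL', group 1 = 'L'.
One capturing group, so `findall` returns just the captured substring from each match — 4 in all.

['F', 't', 'Q', 'L']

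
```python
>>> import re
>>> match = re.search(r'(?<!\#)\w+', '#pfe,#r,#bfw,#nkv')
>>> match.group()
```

'fe'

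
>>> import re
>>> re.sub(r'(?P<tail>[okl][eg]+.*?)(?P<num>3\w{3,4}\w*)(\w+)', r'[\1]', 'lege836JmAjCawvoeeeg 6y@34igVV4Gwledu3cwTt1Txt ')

'[lege8] 6y@34igVV4Gw[ledu] '

This matches one of [okl], then one or more of one of [eg], then zero or more of any character (lazy) (captured as 'tail'); then the literal '3', then 3 to 4 of a word character, then zero or more of a word character (captured as 'num'); then one or more of a word character (captured).
Matches: at [0:20] → 'lege836JmAjCawvoeeeg'; at [33:46] → 'ledu3cwTt1Txt'.
The replacement refers to a captured group, so each match is rewritten using its own captured text.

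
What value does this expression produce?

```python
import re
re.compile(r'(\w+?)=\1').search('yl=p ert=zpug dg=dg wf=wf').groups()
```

The match spans [14:19] → 'dg=dg'.
Captured: group 1 = 'dg'.

('dg',)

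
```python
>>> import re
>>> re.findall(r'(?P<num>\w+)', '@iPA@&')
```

['iPA']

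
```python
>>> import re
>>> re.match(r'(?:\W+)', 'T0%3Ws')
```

`match` is anchored at position 0; if the pattern doesn't fit there, it returns None.
Here position 0 doesn't satisfy it, so the call returns None.

None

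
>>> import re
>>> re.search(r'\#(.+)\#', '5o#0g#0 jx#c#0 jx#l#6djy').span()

(2, 20)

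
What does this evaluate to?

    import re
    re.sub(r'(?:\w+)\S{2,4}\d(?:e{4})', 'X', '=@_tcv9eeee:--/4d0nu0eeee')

`sub` substitutes 'X' at each match site.

'=@X:--/X'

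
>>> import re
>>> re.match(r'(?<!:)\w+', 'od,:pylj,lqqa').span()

(0, 2)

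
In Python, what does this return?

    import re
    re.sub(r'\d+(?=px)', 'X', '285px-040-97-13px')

Because the assertion is zero-width, the text it checks is not consumed and won't appear in the result.
Matches: at [0:3] → '285'; at [13:15] → '13'.
Each match is replaced by 'X'.

'Xpx-040-97-Xpx'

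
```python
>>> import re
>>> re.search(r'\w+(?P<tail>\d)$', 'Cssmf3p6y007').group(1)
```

'7'

The pattern matches one or more of a word character; then a digit (captured as 'tail'); then anchored at the end.
Unlike `match`, `search` isn't anchored — it looks for the pattern anywhere in the string.
The match spans [0:12] → 'Cssmf3p6y007'.
Captured: group 1 = '7'.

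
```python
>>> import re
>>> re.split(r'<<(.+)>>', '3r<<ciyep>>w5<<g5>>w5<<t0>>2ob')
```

Matches to split on: at [2:27] → '<<ciyep>>w5<<g5>>w5<<t0>>'.
With a capturing group present, the delimiter's captured portion is kept in the result list.

['3r', 'ciyep>>w5<<g5>>w5<<t0', '2ob']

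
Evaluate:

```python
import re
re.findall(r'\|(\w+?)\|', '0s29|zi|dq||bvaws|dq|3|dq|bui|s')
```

Walking the string: at [4:8] match '|zi|', group 1 = 'zi'; at [11:18] match '|bvaws|', group 1 = 'bvaws'; at [20:23] match '|3|', group 1 = '3'; at [25:30] match '|bui|', group 1 = 'bui'.
Because there's exactly one group, `findall` drops the full match and keeps group 1 from each hit.

['zi', 'bvaws', '3', 'bui']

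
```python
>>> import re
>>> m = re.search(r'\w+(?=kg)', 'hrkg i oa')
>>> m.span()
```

(0, 2)

The positive lookaround only admits positions where the adjacent text matches; those characters stay outside the span.
The match spans [0:2] → 'hr'.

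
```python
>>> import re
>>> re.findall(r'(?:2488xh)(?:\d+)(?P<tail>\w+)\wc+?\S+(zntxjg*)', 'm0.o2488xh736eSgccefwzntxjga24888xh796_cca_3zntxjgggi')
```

The pattern matches the literal '248', then the literal '8xh' (non-capturing group); then one or more of a digit (non-capturing group); then one or more of a word character (captured as 'tail'); then a word character, then one or more of the literal 'c' (lazy), then one or more of a non-whitespace character; then the literal 'zn', then the literal 'txj', then zero or more of a literal 'g' (captured).
Scanning left to right: at [4:52] match '2488xh736eSgccefwzntxjga24888xh796_cca_3zntxjggg', groups = ('eSgccefwzntxjga24888xh796_', 'zntxjggg').
`findall` packs the 2 group values into a tuple for every match.

[('eSgccefwzntxjga24888xh796_', 'zntxjggg')]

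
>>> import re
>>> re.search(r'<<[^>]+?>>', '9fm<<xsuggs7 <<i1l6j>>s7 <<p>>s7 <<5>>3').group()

`search` walks the string left to right and returns the first match it finds.
The match spans [3:22] → '<<xsuggs7 <<i1l6j>>'.

'<<xsuggs7 <<i1l6j>>'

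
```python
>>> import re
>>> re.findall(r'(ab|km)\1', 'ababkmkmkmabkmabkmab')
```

The backreference `\1` re-matches whatever the first group consumed, character for character.
Walking the string: at [0:4] match 'abab', group 1 = 'ab'; at [4:8] match 'kmkm', group 1 = 'km'.
With a single group, `findall` returns only what that group captured — 2 items.

['ab', 'km']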